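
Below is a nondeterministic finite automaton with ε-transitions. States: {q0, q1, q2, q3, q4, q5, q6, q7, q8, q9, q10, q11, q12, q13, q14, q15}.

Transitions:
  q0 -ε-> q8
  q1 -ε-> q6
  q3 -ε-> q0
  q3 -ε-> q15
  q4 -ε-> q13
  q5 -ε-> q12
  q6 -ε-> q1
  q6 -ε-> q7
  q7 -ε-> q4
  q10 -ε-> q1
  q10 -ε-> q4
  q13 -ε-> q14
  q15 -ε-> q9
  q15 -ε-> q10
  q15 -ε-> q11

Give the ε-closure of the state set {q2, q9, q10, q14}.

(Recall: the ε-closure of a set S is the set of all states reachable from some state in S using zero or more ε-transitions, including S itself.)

Start with {q2, q9, q10, q14}.
From q10 via ε: add q1, q4.
From q1 via ε: add q6.
From q4 via ε: add q13.
From q6 via ε: add q7.
No new states can be added; the closed set is {q1, q2, q4, q6, q7, q9, q10, q13, q14}.

{q1, q2, q4, q6, q7, q9, q10, q13, q14}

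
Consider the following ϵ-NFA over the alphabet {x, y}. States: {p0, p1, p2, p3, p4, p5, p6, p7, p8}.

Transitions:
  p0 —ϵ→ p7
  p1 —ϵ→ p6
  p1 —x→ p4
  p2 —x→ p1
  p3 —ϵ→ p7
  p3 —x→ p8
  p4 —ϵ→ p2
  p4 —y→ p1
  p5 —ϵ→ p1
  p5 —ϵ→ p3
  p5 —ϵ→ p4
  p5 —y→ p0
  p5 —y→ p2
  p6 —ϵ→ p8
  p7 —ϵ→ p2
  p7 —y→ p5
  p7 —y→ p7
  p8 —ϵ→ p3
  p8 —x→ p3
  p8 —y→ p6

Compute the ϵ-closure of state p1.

{p1, p2, p3, p6, p7, p8}

Start with {p1}.
From p1 via ϵ: add p6.
From p6 via ϵ: add p8.
From p8 via ϵ: add p3.
From p3 via ϵ: add p7.
From p7 via ϵ: add p2.
No new states can be added; the closed set is {p1, p2, p3, p6, p7, p8}.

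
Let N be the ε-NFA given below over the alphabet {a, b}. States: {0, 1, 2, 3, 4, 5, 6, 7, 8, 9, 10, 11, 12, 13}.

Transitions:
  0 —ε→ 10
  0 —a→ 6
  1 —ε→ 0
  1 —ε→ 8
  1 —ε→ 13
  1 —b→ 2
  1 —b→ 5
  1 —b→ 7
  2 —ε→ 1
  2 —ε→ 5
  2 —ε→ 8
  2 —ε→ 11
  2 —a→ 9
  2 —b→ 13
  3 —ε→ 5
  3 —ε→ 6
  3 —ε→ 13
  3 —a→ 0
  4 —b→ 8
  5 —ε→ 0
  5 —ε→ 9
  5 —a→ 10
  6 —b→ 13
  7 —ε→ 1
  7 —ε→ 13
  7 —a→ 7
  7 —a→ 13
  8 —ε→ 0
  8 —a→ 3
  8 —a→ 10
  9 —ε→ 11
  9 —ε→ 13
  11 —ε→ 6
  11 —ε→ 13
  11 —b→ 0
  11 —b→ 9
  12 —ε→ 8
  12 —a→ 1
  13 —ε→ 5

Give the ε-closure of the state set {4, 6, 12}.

Start with {4, 6, 12}.
From 12 via ε: add 8.
From 8 via ε: add 0.
From 0 via ε: add 10.
No new states can be added; the closed set is {0, 4, 6, 8, 10, 12}.

{0, 4, 6, 8, 10, 12}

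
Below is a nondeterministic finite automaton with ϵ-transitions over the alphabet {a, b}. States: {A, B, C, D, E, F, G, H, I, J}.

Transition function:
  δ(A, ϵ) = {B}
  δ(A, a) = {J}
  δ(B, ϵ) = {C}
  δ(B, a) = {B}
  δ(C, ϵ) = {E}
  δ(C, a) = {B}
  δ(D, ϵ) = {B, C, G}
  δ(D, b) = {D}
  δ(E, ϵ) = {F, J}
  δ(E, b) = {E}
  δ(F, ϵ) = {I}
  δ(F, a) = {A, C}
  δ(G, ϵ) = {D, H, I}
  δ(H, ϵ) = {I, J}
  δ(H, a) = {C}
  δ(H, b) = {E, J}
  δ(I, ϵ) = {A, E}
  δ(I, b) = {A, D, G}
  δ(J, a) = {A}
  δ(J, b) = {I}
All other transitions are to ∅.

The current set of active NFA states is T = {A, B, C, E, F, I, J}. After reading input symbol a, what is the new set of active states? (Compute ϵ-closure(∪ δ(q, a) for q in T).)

A on a → {J}.
B on a → {B}.
C on a → {B}.
F on a → {A, C}.
J on a → {A}.
No a-transition from E, I.
Union after reading a: {A, B, C, J}.
Now take the ϵ-closure:
From C via ϵ: add E.
From E via ϵ: add F.
From F via ϵ: add I.
No new states can be added; the closed set is {A, B, C, E, F, I, J}.

{A, B, C, E, F, I, J}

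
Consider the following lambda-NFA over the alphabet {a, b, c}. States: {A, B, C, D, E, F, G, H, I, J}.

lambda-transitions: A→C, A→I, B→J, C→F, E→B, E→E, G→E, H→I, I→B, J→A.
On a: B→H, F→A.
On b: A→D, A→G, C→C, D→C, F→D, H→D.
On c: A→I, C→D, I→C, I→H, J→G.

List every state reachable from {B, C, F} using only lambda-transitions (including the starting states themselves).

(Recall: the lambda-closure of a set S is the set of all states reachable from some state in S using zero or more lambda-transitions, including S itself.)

{A, B, C, F, I, J}

Start with {B, C, F}.
From B via lambda: add J.
From J via lambda: add A.
From A via lambda: add I.
No new states can be added; the closed set is {A, B, C, F, I, J}.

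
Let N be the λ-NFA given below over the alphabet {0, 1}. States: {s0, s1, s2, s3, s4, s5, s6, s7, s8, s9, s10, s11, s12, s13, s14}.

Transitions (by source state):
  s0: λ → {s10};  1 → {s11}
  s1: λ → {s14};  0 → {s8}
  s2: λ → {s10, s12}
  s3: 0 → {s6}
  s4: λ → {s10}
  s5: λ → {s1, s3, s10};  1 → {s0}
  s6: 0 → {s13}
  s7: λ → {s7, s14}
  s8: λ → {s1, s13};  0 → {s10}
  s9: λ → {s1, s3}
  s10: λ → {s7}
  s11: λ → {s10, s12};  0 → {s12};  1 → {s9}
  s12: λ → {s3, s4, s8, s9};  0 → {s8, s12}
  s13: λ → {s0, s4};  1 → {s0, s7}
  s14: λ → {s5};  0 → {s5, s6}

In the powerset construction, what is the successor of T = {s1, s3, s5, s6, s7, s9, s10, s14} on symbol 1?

s5 on 1 → {s0}.
No 1-transition from s1, s3, s6, s7, s9, s10, s14.
Union after reading 1: {s0}.
Now take the λ-closure:
From s0 via λ: add s10.
From s10 via λ: add s7.
From s7 via λ: add s14.
From s14 via λ: add s5.
From s5 via λ: add s1, s3.
No new states can be added; the closed set is {s0, s1, s3, s5, s7, s10, s14}.

{s0, s1, s3, s5, s7, s10, s14}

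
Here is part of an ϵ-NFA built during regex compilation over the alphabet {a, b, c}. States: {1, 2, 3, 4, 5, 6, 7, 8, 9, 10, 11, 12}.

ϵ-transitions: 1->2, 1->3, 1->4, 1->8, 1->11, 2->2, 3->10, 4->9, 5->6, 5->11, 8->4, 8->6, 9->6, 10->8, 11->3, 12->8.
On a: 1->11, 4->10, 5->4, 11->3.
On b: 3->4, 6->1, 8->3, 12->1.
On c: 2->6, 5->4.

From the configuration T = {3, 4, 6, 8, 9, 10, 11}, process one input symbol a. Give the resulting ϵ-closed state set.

{3, 4, 6, 8, 9, 10}

4 on a → {10}.
11 on a → {3}.
No a-transition from 3, 6, 8, 9, 10.
Union after reading a: {3, 10}.
Now take the ϵ-closure:
From 10 via ϵ: add 8.
From 8 via ϵ: add 4, 6.
From 4 via ϵ: add 9.
No new states can be added; the closed set is {3, 4, 6, 8, 9, 10}.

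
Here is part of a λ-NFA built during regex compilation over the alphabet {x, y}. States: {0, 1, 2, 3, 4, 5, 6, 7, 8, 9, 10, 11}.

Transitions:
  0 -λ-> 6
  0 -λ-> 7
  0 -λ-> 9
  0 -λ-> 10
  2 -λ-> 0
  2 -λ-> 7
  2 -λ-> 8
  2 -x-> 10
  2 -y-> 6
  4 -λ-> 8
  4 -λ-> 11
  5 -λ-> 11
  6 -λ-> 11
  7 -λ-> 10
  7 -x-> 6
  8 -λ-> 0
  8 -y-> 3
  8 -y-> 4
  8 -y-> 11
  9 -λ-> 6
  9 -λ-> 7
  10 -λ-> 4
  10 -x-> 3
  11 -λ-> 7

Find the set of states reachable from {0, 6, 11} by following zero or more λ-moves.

{0, 4, 6, 7, 8, 9, 10, 11}

Start with {0, 6, 11}.
From 0 via λ: add 7, 9, 10.
From 10 via λ: add 4.
From 4 via λ: add 8.
No new states can be added; the closed set is {0, 4, 6, 7, 8, 9, 10, 11}.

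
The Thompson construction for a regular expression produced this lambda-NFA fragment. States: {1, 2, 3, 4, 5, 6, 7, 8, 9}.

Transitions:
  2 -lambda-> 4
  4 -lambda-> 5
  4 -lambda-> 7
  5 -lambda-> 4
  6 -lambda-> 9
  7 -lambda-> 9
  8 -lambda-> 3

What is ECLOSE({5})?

Start with {5}.
From 5 via lambda: add 4.
From 4 via lambda: add 7.
From 7 via lambda: add 9.
No new states can be added; the closed set is {4, 5, 7, 9}.

{4, 5, 7, 9}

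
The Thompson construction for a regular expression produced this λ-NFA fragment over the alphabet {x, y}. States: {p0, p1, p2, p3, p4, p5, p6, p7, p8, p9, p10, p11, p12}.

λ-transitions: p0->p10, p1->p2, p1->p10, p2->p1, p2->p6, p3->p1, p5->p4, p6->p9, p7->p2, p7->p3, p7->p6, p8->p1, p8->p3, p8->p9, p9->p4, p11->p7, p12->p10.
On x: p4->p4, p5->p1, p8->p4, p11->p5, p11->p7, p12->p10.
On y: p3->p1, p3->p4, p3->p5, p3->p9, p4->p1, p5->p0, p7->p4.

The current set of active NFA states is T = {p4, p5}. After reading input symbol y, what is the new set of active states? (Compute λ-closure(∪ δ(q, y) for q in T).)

{p0, p1, p2, p4, p6, p9, p10}

p4 on y → {p1}.
p5 on y → {p0}.
Union after reading y: {p0, p1}.
Now take the λ-closure:
From p0 via λ: add p10.
From p1 via λ: add p2.
From p2 via λ: add p6.
From p6 via λ: add p9.
From p9 via λ: add p4.
No new states can be added; the closed set is {p0, p1, p2, p4, p6, p9, p10}.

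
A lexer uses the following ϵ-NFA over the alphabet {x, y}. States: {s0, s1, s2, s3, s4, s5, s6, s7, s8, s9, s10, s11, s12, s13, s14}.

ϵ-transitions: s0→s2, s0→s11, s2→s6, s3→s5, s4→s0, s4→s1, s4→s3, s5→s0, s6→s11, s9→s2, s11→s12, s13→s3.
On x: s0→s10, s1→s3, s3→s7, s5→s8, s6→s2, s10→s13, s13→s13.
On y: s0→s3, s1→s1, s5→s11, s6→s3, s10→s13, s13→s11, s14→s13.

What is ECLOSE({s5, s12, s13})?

{s0, s2, s3, s5, s6, s11, s12, s13}

Start with {s5, s12, s13}.
From s5 via ϵ: add s0.
From s13 via ϵ: add s3.
From s0 via ϵ: add s2, s11.
From s2 via ϵ: add s6.
No new states can be added; the closed set is {s0, s2, s3, s5, s6, s11, s12, s13}.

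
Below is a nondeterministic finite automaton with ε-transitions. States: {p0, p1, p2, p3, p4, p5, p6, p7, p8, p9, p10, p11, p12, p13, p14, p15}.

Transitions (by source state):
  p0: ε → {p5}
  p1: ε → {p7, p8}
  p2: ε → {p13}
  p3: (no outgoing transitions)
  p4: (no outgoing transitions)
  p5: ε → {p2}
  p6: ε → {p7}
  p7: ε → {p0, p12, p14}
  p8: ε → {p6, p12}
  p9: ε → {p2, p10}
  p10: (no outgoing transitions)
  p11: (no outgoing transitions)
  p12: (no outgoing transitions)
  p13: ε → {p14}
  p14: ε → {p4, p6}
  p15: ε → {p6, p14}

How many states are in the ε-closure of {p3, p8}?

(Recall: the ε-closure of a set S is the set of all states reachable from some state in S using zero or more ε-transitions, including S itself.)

11

Start with {p3, p8}.
From p8 via ε: add p6, p12.
From p6 via ε: add p7.
From p7 via ε: add p0, p14.
From p0 via ε: add p5.
From p14 via ε: add p4.
From p5 via ε: add p2.
From p2 via ε: add p13.
ε-closure = {p0, p2, p3, p4, p5, p6, p7, p8, p12, p13, p14}, which has 11 states.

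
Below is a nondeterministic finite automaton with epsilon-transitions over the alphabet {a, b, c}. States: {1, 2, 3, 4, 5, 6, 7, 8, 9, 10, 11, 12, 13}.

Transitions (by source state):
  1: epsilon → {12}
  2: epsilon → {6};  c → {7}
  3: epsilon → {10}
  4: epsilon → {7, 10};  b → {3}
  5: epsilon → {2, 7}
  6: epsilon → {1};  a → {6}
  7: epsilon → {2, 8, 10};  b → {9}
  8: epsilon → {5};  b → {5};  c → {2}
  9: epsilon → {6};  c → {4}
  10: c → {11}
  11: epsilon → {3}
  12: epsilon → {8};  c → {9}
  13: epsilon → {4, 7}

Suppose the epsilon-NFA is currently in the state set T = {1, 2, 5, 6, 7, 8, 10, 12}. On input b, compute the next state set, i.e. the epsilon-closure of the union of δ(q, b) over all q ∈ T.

7 on b → {9}.
8 on b → {5}.
No b-transition from 1, 2, 5, 6, 10, 12.
Union after reading b: {5, 9}.
Now take the epsilon-closure:
From 5 via epsilon: add 2, 7.
From 9 via epsilon: add 6.
From 6 via epsilon: add 1.
From 7 via epsilon: add 8, 10.
From 1 via epsilon: add 12.
No new states can be added; the closed set is {1, 2, 5, 6, 7, 8, 9, 10, 12}.

{1, 2, 5, 6, 7, 8, 9, 10, 12}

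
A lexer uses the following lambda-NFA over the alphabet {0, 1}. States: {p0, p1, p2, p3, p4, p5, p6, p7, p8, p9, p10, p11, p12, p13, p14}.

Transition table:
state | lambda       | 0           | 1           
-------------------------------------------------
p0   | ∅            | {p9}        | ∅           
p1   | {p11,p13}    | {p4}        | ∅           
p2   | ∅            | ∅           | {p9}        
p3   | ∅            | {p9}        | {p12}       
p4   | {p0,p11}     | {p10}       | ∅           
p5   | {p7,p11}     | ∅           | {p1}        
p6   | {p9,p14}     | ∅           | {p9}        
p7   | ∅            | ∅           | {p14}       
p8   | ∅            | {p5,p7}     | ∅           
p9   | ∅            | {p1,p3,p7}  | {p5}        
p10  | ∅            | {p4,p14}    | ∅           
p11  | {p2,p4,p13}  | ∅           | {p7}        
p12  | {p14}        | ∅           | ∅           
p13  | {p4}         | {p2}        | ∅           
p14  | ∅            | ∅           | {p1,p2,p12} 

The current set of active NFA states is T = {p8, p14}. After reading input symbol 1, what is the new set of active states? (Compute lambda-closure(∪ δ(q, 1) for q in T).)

p14 on 1 → {p1, p2, p12}.
No 1-transition from p8.
Union after reading 1: {p1, p2, p12}.
Now take the lambda-closure:
From p1 via lambda: add p11, p13.
From p12 via lambda: add p14.
From p11 via lambda: add p4.
From p4 via lambda: add p0.
No new states can be added; the closed set is {p0, p1, p2, p4, p11, p12, p13, p14}.

{p0, p1, p2, p4, p11, p12, p13, p14}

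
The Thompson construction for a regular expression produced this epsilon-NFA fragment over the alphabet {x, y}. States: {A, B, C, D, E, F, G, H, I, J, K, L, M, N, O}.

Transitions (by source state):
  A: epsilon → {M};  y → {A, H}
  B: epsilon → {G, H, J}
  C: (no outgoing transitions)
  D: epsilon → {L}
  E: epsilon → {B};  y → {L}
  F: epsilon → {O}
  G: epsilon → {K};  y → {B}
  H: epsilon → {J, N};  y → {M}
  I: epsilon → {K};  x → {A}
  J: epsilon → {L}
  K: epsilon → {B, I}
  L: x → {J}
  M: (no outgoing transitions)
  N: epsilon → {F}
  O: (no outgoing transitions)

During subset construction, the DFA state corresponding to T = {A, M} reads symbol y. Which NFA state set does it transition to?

A on y → {A, H}.
No y-transition from M.
Union after reading y: {A, H}.
Now take the epsilon-closure:
From A via epsilon: add M.
From H via epsilon: add J, N.
From J via epsilon: add L.
From N via epsilon: add F.
From F via epsilon: add O.
No new states can be added; the closed set is {A, F, H, J, L, M, N, O}.

{A, F, H, J, L, M, N, O}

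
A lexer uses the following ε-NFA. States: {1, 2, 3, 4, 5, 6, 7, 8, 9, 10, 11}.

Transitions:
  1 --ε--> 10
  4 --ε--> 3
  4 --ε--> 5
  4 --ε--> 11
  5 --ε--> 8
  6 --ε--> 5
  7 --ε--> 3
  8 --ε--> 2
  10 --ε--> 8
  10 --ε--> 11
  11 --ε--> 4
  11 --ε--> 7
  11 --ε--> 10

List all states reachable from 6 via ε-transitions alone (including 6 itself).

{2, 5, 6, 8}

Start with {6}.
From 6 via ε: add 5.
From 5 via ε: add 8.
From 8 via ε: add 2.
No new states can be added; the closed set is {2, 5, 6, 8}.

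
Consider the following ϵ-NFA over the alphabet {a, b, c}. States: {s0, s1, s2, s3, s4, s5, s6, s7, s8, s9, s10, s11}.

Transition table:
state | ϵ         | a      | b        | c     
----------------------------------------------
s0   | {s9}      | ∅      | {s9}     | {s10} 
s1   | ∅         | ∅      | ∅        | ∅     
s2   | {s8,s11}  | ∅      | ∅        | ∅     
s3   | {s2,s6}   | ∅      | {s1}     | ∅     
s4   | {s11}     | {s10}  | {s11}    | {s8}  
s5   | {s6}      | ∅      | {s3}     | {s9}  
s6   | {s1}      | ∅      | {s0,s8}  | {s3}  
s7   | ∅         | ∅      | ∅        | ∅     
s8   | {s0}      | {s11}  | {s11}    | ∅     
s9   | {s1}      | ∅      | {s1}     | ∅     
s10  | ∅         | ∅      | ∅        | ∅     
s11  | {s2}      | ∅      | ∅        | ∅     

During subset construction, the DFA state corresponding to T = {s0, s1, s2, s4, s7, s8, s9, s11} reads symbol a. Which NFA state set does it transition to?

s4 on a → {s10}.
s8 on a → {s11}.
No a-transition from s0, s1, s2, s7, s9, s11.
Union after reading a: {s10, s11}.
Now take the ϵ-closure:
From s11 via ϵ: add s2.
From s2 via ϵ: add s8.
From s8 via ϵ: add s0.
From s0 via ϵ: add s9.
From s9 via ϵ: add s1.
No new states can be added; the closed set is {s0, s1, s2, s8, s9, s10, s11}.

{s0, s1, s2, s8, s9, s10, s11}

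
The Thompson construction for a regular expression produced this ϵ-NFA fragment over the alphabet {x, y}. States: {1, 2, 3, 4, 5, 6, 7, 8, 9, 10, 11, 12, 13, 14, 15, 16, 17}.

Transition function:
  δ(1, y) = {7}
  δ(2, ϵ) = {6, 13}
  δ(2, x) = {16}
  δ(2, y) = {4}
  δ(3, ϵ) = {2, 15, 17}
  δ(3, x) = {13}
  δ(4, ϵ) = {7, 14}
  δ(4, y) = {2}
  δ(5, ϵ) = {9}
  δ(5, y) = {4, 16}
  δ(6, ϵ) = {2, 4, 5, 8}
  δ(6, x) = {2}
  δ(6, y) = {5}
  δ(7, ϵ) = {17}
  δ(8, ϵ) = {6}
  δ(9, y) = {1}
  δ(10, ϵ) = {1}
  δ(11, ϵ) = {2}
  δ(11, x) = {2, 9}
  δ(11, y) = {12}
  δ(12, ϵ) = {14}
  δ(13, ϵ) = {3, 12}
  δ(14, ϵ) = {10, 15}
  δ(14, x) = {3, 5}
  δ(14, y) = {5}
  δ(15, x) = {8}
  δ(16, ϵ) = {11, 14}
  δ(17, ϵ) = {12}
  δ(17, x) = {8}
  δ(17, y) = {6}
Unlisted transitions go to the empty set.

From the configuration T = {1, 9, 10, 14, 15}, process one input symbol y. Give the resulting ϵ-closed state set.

{1, 5, 7, 9, 10, 12, 14, 15, 17}

1 on y → {7}.
9 on y → {1}.
14 on y → {5}.
No y-transition from 10, 15.
Union after reading y: {1, 5, 7}.
Now take the ϵ-closure:
From 5 via ϵ: add 9.
From 7 via ϵ: add 17.
From 17 via ϵ: add 12.
From 12 via ϵ: add 14.
From 14 via ϵ: add 10, 15.
No new states can be added; the closed set is {1, 5, 7, 9, 10, 12, 14, 15, 17}.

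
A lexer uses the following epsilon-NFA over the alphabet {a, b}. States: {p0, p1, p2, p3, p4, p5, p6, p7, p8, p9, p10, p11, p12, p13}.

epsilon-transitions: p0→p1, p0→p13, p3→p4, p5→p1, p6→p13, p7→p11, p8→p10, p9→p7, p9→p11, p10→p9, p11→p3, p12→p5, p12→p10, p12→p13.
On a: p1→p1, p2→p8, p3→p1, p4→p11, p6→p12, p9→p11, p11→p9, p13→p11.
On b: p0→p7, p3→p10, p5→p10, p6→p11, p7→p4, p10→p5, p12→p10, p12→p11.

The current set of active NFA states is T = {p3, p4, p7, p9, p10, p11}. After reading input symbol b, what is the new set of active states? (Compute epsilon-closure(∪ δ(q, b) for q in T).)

p3 on b → {p10}.
p7 on b → {p4}.
p10 on b → {p5}.
No b-transition from p4, p9, p11.
Union after reading b: {p4, p5, p10}.
Now take the epsilon-closure:
From p5 via epsilon: add p1.
From p10 via epsilon: add p9.
From p9 via epsilon: add p7, p11.
From p11 via epsilon: add p3.
No new states can be added; the closed set is {p1, p3, p4, p5, p7, p9, p10, p11}.

{p1, p3, p4, p5, p7, p9, p10, p11}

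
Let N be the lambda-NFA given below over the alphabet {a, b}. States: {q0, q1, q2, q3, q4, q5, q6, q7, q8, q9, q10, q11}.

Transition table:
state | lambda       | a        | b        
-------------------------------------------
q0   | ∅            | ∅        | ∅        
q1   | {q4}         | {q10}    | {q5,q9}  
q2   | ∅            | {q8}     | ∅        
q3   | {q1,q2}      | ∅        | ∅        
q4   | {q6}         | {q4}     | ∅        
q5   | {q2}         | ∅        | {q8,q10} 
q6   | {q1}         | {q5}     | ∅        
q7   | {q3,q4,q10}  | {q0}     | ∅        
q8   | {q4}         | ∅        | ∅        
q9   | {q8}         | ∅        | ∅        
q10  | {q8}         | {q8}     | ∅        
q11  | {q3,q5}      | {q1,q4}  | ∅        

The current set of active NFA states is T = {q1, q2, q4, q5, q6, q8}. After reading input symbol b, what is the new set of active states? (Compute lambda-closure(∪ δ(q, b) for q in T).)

q1 on b → {q5, q9}.
q5 on b → {q8, q10}.
No b-transition from q2, q4, q6, q8.
Union after reading b: {q5, q8, q9, q10}.
Now take the lambda-closure:
From q5 via lambda: add q2.
From q8 via lambda: add q4.
From q4 via lambda: add q6.
From q6 via lambda: add q1.
No new states can be added; the closed set is {q1, q2, q4, q5, q6, q8, q9, q10}.

{q1, q2, q4, q5, q6, q8, q9, q10}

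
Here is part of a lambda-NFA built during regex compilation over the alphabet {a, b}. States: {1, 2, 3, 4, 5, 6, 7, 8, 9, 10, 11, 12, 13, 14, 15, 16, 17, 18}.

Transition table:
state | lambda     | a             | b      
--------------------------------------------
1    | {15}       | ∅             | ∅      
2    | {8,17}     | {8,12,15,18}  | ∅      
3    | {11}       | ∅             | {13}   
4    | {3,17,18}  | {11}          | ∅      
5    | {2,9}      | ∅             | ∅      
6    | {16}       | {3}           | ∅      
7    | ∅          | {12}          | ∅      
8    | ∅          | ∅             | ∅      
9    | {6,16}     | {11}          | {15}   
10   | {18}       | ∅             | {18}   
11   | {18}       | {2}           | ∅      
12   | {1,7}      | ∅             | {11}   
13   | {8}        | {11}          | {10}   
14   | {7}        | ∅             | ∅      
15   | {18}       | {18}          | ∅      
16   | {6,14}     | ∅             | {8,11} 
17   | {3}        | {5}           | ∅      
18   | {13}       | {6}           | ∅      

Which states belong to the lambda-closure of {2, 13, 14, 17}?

{2, 3, 7, 8, 11, 13, 14, 17, 18}

Start with {2, 13, 14, 17}.
From 2 via lambda: add 8.
From 14 via lambda: add 7.
From 17 via lambda: add 3.
From 3 via lambda: add 11.
From 11 via lambda: add 18.
No new states can be added; the closed set is {2, 3, 7, 8, 11, 13, 14, 17, 18}.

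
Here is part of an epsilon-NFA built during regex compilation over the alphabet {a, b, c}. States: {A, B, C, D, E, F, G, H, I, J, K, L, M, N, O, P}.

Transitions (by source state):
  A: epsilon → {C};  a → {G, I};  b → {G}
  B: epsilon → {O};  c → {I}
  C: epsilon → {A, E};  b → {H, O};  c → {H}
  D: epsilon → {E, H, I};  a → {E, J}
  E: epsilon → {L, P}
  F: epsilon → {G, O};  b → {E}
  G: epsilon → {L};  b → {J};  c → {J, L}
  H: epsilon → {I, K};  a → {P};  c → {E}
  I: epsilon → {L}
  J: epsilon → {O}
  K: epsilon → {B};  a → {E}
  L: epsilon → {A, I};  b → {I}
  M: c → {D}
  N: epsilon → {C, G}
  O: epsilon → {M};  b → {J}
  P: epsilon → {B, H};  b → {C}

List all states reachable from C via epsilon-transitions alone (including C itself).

{A, B, C, E, H, I, K, L, M, O, P}

Start with {C}.
From C via epsilon: add A, E.
From E via epsilon: add L, P.
From L via epsilon: add I.
From P via epsilon: add B, H.
From B via epsilon: add O.
From H via epsilon: add K.
From O via epsilon: add M.
No new states can be added; the closed set is {A, B, C, E, H, I, K, L, M, O, P}.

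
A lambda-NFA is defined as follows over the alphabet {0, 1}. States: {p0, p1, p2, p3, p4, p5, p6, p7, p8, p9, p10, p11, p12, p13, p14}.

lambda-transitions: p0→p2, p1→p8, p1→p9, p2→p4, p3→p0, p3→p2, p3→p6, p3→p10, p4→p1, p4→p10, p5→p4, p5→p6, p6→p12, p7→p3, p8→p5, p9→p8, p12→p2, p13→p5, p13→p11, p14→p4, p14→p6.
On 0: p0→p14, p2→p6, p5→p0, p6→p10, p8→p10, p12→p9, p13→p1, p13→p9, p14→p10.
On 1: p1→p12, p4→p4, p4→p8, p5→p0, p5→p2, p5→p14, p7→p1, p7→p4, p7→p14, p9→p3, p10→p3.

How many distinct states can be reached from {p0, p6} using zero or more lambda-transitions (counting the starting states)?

10

Start with {p0, p6}.
From p0 via lambda: add p2.
From p6 via lambda: add p12.
From p2 via lambda: add p4.
From p4 via lambda: add p1, p10.
From p1 via lambda: add p8, p9.
From p8 via lambda: add p5.
lambda-closure = {p0, p1, p2, p4, p5, p6, p8, p9, p10, p12}, which has 10 states.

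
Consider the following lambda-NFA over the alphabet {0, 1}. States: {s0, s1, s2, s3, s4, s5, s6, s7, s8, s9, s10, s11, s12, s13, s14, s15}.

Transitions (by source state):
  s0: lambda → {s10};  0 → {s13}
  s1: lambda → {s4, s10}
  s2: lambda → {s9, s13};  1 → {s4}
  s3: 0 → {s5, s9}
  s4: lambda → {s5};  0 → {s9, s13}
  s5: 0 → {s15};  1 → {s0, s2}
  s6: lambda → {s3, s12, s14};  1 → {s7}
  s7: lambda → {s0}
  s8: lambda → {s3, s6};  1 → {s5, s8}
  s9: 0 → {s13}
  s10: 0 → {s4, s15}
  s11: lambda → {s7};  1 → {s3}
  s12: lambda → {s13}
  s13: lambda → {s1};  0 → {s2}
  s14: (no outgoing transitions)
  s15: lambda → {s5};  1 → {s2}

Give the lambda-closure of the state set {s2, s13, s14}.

Start with {s2, s13, s14}.
From s2 via lambda: add s9.
From s13 via lambda: add s1.
From s1 via lambda: add s4, s10.
From s4 via lambda: add s5.
No new states can be added; the closed set is {s1, s2, s4, s5, s9, s10, s13, s14}.

{s1, s2, s4, s5, s9, s10, s13, s14}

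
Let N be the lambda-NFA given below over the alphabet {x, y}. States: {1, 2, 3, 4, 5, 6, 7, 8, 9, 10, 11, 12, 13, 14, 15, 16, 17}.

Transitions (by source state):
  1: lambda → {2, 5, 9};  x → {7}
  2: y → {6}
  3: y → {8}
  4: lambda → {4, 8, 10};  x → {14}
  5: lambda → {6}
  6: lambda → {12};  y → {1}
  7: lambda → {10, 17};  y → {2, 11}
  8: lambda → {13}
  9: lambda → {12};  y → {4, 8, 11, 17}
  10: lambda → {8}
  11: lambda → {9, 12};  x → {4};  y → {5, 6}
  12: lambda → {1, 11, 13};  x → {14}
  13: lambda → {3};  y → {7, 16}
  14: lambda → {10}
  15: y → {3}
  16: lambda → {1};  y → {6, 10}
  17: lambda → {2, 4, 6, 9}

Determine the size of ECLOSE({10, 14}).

Start with {10, 14}.
From 10 via lambda: add 8.
From 8 via lambda: add 13.
From 13 via lambda: add 3.
lambda-closure = {3, 8, 10, 13, 14}, which has 5 states.

5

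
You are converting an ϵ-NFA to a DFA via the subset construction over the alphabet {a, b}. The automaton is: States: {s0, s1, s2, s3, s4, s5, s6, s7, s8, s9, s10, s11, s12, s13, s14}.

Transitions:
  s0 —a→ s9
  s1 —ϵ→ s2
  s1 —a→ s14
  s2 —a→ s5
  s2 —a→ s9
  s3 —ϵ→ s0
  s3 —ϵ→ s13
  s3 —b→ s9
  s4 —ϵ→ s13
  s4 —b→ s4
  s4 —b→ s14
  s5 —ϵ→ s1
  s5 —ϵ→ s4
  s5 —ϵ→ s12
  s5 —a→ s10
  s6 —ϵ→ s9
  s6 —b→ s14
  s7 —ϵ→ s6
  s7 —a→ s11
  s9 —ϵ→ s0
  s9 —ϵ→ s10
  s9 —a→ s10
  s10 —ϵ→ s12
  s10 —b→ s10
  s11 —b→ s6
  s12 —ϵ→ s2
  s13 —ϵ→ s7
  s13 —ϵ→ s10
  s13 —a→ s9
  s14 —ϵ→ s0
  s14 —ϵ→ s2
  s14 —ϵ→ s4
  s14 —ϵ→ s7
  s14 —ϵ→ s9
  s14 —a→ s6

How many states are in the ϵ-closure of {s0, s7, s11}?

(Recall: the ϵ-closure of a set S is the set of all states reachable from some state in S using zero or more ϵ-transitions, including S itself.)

Start with {s0, s7, s11}.
From s7 via ϵ: add s6.
From s6 via ϵ: add s9.
From s9 via ϵ: add s10.
From s10 via ϵ: add s12.
From s12 via ϵ: add s2.
ϵ-closure = {s0, s2, s6, s7, s9, s10, s11, s12}, which has 8 states.

8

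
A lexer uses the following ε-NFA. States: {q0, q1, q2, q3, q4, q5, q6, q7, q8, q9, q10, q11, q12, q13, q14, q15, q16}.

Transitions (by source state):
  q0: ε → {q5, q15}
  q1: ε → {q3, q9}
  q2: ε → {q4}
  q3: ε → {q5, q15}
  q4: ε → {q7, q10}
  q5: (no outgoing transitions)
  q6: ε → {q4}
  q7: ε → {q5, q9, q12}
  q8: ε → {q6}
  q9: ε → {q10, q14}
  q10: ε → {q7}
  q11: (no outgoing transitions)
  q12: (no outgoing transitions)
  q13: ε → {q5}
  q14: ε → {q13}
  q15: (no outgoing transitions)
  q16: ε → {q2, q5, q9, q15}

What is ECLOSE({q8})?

{q4, q5, q6, q7, q8, q9, q10, q12, q13, q14}

Start with {q8}.
From q8 via ε: add q6.
From q6 via ε: add q4.
From q4 via ε: add q7, q10.
From q7 via ε: add q5, q9, q12.
From q9 via ε: add q14.
From q14 via ε: add q13.
No new states can be added; the closed set is {q4, q5, q6, q7, q8, q9, q10, q12, q13, q14}.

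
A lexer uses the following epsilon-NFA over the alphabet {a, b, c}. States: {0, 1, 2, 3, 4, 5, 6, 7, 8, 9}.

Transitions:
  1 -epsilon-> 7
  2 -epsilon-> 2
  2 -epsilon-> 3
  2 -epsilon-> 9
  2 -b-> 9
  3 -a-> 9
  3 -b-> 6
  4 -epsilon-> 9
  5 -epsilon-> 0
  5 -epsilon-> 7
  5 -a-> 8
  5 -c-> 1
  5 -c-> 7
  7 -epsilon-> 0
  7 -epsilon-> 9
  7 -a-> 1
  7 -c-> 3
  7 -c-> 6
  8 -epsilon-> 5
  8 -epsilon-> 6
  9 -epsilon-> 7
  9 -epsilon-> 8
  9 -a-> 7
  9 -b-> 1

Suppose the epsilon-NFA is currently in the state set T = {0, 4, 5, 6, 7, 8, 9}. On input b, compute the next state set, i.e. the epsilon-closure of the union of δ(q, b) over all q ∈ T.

{0, 1, 5, 6, 7, 8, 9}

9 on b → {1}.
No b-transition from 0, 4, 5, 6, 7, 8.
Union after reading b: {1}.
Now take the epsilon-closure:
From 1 via epsilon: add 7.
From 7 via epsilon: add 0, 9.
From 9 via epsilon: add 8.
From 8 via epsilon: add 5, 6.
No new states can be added; the closed set is {0, 1, 5, 6, 7, 8, 9}.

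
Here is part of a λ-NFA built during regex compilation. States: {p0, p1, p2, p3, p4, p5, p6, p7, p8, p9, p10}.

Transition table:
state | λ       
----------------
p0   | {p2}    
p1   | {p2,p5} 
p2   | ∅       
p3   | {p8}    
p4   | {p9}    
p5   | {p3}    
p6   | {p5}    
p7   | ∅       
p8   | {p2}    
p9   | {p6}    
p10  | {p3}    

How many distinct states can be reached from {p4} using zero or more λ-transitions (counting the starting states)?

Start with {p4}.
From p4 via λ: add p9.
From p9 via λ: add p6.
From p6 via λ: add p5.
From p5 via λ: add p3.
From p3 via λ: add p8.
From p8 via λ: add p2.
λ-closure = {p2, p3, p4, p5, p6, p8, p9}, which has 7 states.

7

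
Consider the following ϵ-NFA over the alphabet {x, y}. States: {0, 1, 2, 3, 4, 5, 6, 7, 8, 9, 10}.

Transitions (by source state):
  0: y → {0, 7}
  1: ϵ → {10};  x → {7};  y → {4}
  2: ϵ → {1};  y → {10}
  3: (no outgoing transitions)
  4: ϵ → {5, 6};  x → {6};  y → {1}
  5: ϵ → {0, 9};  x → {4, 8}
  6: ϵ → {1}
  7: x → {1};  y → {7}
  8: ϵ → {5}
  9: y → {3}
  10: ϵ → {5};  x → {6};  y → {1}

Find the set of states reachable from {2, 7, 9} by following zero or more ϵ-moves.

Start with {2, 7, 9}.
From 2 via ϵ: add 1.
From 1 via ϵ: add 10.
From 10 via ϵ: add 5.
From 5 via ϵ: add 0.
No new states can be added; the closed set is {0, 1, 2, 5, 7, 9, 10}.

{0, 1, 2, 5, 7, 9, 10}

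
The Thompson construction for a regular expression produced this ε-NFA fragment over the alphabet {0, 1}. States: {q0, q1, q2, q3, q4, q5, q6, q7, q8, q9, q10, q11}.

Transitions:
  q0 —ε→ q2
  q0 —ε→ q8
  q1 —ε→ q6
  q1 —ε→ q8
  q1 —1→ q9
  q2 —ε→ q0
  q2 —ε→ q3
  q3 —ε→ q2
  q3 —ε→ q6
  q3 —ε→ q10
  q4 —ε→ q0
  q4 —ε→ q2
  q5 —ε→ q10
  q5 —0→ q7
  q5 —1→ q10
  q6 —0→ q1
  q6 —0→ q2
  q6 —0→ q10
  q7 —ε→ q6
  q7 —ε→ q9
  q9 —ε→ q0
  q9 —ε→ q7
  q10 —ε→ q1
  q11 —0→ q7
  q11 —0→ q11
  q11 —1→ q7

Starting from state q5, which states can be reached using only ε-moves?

Start with {q5}.
From q5 via ε: add q10.
From q10 via ε: add q1.
From q1 via ε: add q6, q8.
No new states can be added; the closed set is {q1, q5, q6, q8, q10}.

{q1, q5, q6, q8, q10}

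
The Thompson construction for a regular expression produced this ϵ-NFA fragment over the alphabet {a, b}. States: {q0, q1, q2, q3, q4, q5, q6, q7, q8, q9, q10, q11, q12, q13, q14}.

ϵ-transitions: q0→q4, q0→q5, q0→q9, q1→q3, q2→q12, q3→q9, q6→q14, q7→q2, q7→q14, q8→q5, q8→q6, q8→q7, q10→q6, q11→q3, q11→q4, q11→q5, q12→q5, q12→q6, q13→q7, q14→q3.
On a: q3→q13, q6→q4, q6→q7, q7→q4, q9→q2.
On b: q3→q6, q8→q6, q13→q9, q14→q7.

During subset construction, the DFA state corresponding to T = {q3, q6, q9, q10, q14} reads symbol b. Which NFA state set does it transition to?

q3 on b → {q6}.
q14 on b → {q7}.
No b-transition from q6, q9, q10.
Union after reading b: {q6, q7}.
Now take the ϵ-closure:
From q6 via ϵ: add q14.
From q7 via ϵ: add q2.
From q2 via ϵ: add q12.
From q14 via ϵ: add q3.
From q3 via ϵ: add q9.
From q12 via ϵ: add q5.
No new states can be added; the closed set is {q2, q3, q5, q6, q7, q9, q12, q14}.

{q2, q3, q5, q6, q7, q9, q12, q14}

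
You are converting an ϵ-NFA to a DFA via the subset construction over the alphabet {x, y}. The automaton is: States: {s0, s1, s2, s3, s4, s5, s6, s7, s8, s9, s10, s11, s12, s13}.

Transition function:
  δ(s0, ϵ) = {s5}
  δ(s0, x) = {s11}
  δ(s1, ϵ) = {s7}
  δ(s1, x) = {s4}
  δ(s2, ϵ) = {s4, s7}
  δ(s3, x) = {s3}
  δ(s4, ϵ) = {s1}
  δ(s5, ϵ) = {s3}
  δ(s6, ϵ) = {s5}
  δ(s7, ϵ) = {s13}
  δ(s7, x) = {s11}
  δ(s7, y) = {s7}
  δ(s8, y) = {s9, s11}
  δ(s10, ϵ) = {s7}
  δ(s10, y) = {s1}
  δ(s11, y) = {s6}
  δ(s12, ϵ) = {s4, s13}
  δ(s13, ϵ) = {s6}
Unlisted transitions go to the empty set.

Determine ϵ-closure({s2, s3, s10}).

{s1, s2, s3, s4, s5, s6, s7, s10, s13}

Start with {s2, s3, s10}.
From s2 via ϵ: add s4, s7.
From s4 via ϵ: add s1.
From s7 via ϵ: add s13.
From s13 via ϵ: add s6.
From s6 via ϵ: add s5.
No new states can be added; the closed set is {s1, s2, s3, s4, s5, s6, s7, s10, s13}.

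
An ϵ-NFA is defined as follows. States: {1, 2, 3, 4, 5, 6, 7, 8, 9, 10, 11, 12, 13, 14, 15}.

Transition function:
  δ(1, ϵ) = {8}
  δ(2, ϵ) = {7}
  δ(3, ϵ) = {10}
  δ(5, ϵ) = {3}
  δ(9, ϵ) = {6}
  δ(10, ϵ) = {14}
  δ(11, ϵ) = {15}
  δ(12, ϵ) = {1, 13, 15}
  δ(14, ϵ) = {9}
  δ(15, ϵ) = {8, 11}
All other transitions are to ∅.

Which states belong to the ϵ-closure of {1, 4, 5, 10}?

Start with {1, 4, 5, 10}.
From 1 via ϵ: add 8.
From 5 via ϵ: add 3.
From 10 via ϵ: add 14.
From 14 via ϵ: add 9.
From 9 via ϵ: add 6.
No new states can be added; the closed set is {1, 3, 4, 5, 6, 8, 9, 10, 14}.

{1, 3, 4, 5, 6, 8, 9, 10, 14}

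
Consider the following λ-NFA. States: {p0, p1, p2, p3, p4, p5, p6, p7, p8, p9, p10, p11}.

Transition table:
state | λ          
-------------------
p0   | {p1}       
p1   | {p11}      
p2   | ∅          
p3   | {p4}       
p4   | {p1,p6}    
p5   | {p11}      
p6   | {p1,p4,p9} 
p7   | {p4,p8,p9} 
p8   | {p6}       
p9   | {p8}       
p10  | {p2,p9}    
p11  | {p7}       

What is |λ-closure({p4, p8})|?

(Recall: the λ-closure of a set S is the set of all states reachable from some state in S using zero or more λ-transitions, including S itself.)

7

Start with {p4, p8}.
From p4 via λ: add p1, p6.
From p1 via λ: add p11.
From p6 via λ: add p9.
From p11 via λ: add p7.
λ-closure = {p1, p4, p6, p7, p8, p9, p11}, which has 7 states.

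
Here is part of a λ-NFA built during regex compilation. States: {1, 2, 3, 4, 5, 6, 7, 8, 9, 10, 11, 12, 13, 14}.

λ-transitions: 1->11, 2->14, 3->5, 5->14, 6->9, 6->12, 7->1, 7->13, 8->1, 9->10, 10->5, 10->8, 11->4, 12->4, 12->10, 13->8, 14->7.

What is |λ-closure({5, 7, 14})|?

Start with {5, 7, 14}.
From 7 via λ: add 1, 13.
From 1 via λ: add 11.
From 13 via λ: add 8.
From 11 via λ: add 4.
λ-closure = {1, 4, 5, 7, 8, 11, 13, 14}, which has 8 states.

8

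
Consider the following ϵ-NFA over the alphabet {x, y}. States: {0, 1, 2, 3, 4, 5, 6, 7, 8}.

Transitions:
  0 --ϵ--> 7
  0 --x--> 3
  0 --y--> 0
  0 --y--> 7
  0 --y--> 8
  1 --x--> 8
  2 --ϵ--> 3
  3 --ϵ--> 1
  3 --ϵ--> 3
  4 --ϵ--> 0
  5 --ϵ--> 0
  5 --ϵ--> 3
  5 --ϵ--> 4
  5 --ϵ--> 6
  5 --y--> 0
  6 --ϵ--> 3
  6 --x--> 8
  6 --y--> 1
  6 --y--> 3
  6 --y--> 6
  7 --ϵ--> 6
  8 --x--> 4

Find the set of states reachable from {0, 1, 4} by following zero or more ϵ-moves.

{0, 1, 3, 4, 6, 7}

Start with {0, 1, 4}.
From 0 via ϵ: add 7.
From 7 via ϵ: add 6.
From 6 via ϵ: add 3.
No new states can be added; the closed set is {0, 1, 3, 4, 6, 7}.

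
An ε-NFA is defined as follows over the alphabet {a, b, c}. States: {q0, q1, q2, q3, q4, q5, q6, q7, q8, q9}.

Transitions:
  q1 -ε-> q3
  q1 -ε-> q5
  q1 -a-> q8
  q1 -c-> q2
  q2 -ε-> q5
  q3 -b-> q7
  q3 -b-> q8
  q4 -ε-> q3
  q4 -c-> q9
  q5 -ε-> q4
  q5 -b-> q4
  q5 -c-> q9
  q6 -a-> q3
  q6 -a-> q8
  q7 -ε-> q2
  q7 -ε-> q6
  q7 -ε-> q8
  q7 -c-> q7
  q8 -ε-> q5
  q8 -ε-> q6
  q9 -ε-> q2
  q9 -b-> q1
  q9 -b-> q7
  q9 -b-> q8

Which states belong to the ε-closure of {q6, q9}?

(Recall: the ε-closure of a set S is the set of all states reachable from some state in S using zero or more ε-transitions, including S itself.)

Start with {q6, q9}.
From q9 via ε: add q2.
From q2 via ε: add q5.
From q5 via ε: add q4.
From q4 via ε: add q3.
No new states can be added; the closed set is {q2, q3, q4, q5, q6, q9}.

{q2, q3, q4, q5, q6, q9}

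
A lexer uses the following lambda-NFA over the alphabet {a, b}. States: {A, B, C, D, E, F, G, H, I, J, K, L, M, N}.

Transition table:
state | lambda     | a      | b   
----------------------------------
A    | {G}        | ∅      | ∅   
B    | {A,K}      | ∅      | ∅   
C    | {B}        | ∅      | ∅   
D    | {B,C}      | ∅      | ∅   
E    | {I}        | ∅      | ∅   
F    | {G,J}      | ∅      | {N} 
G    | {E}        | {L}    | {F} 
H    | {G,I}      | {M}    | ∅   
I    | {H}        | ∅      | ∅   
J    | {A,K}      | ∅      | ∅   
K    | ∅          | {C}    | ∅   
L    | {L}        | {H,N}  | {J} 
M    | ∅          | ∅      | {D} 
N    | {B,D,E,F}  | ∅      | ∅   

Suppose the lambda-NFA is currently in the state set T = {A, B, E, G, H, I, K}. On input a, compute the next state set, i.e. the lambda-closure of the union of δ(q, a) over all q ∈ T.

{A, B, C, E, G, H, I, K, L, M}

G on a → {L}.
H on a → {M}.
K on a → {C}.
No a-transition from A, B, E, I.
Union after reading a: {C, L, M}.
Now take the lambda-closure:
From C via lambda: add B.
From B via lambda: add A, K.
From A via lambda: add G.
From G via lambda: add E.
From E via lambda: add I.
From I via lambda: add H.
No new states can be added; the closed set is {A, B, C, E, G, H, I, K, L, M}.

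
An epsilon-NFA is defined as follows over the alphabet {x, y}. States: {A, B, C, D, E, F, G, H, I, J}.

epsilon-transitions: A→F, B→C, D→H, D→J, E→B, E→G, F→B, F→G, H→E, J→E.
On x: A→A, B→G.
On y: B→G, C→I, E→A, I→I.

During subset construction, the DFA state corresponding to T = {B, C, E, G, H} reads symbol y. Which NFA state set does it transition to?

B on y → {G}.
C on y → {I}.
E on y → {A}.
No y-transition from G, H.
Union after reading y: {A, G, I}.
Now take the epsilon-closure:
From A via epsilon: add F.
From F via epsilon: add B.
From B via epsilon: add C.
No new states can be added; the closed set is {A, B, C, F, G, I}.

{A, B, C, F, G, I}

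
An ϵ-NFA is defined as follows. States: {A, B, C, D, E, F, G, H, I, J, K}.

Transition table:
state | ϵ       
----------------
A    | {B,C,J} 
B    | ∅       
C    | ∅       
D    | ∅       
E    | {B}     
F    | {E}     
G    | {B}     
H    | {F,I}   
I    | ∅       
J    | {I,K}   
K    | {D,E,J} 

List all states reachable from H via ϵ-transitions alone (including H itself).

Start with {H}.
From H via ϵ: add F, I.
From F via ϵ: add E.
From E via ϵ: add B.
No new states can be added; the closed set is {B, E, F, H, I}.

{B, E, F, H, I}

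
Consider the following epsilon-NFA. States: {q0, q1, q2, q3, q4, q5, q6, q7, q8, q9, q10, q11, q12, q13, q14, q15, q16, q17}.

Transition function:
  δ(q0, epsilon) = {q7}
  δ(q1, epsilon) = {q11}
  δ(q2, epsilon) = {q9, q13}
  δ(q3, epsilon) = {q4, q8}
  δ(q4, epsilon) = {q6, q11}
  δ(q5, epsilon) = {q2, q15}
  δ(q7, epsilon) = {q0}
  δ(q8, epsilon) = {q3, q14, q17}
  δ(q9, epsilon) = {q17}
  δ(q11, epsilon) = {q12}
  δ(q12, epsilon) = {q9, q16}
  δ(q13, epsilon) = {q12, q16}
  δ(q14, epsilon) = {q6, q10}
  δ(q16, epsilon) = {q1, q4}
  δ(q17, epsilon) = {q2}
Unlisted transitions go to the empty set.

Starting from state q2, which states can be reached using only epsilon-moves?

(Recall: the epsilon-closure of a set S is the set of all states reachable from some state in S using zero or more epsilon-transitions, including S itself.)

{q1, q2, q4, q6, q9, q11, q12, q13, q16, q17}

Start with {q2}.
From q2 via epsilon: add q9, q13.
From q9 via epsilon: add q17.
From q13 via epsilon: add q12, q16.
From q16 via epsilon: add q1, q4.
From q1 via epsilon: add q11.
From q4 via epsilon: add q6.
No new states can be added; the closed set is {q1, q2, q4, q6, q9, q11, q12, q13, q16, q17}.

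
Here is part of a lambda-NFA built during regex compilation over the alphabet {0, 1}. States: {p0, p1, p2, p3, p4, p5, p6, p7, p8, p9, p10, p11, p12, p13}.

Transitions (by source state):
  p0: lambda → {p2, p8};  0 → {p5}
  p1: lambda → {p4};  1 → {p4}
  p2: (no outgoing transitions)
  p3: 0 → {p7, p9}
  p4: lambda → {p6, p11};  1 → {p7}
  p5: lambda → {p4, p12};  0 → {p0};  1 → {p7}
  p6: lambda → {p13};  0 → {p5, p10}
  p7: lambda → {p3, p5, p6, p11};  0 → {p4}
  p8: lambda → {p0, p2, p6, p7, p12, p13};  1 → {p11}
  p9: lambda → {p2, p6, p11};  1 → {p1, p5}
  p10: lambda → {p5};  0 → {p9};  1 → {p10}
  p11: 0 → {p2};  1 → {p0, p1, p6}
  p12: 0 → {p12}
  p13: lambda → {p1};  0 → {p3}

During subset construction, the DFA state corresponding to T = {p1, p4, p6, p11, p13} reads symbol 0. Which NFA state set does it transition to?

p6 on 0 → {p5, p10}.
p11 on 0 → {p2}.
p13 on 0 → {p3}.
No 0-transition from p1, p4.
Union after reading 0: {p2, p3, p5, p10}.
Now take the lambda-closure:
From p5 via lambda: add p4, p12.
From p4 via lambda: add p6, p11.
From p6 via lambda: add p13.
From p13 via lambda: add p1.
No new states can be added; the closed set is {p1, p2, p3, p4, p5, p6, p10, p11, p12, p13}.

{p1, p2, p3, p4, p5, p6, p10, p11, p12, p13}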